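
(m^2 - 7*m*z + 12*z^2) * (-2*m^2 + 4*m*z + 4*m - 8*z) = -2*m^4 + 18*m^3*z + 4*m^3 - 52*m^2*z^2 - 36*m^2*z + 48*m*z^3 + 104*m*z^2 - 96*z^3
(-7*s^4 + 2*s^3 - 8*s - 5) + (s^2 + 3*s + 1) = -7*s^4 + 2*s^3 + s^2 - 5*s - 4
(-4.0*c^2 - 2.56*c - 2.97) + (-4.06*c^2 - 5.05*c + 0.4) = -8.06*c^2 - 7.61*c - 2.57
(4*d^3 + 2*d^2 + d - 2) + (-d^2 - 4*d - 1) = 4*d^3 + d^2 - 3*d - 3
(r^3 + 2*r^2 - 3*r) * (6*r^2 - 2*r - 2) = 6*r^5 + 10*r^4 - 24*r^3 + 2*r^2 + 6*r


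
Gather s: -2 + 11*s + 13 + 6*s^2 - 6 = 6*s^2 + 11*s + 5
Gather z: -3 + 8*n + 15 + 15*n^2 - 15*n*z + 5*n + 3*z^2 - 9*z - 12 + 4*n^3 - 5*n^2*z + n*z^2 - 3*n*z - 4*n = 4*n^3 + 15*n^2 + 9*n + z^2*(n + 3) + z*(-5*n^2 - 18*n - 9)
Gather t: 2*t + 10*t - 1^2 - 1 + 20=12*t + 18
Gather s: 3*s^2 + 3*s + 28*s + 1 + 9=3*s^2 + 31*s + 10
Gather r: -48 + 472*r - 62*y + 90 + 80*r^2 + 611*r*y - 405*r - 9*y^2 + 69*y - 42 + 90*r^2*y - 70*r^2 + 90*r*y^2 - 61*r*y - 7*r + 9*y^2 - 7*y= r^2*(90*y + 10) + r*(90*y^2 + 550*y + 60)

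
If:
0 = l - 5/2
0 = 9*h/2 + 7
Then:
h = -14/9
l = 5/2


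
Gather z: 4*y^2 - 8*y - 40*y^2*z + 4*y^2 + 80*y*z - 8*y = 8*y^2 - 16*y + z*(-40*y^2 + 80*y)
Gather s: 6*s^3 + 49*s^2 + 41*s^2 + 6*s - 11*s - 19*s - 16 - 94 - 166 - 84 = 6*s^3 + 90*s^2 - 24*s - 360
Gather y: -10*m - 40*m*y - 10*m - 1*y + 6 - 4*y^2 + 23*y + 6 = -20*m - 4*y^2 + y*(22 - 40*m) + 12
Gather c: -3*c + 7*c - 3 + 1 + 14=4*c + 12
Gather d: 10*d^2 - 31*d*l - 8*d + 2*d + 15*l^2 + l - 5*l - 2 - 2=10*d^2 + d*(-31*l - 6) + 15*l^2 - 4*l - 4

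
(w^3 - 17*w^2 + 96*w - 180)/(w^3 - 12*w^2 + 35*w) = (w^2 - 12*w + 36)/(w*(w - 7))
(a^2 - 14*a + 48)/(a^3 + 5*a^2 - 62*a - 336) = (a - 6)/(a^2 + 13*a + 42)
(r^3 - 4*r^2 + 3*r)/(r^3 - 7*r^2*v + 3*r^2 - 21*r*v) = (r^2 - 4*r + 3)/(r^2 - 7*r*v + 3*r - 21*v)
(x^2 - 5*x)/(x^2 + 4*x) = (x - 5)/(x + 4)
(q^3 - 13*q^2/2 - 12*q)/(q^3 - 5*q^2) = (q^2 - 13*q/2 - 12)/(q*(q - 5))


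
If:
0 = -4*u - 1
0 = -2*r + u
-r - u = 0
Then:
No Solution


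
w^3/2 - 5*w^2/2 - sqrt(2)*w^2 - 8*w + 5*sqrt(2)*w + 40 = (w/2 + sqrt(2))*(w - 5)*(w - 4*sqrt(2))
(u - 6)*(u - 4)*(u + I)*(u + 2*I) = u^4 - 10*u^3 + 3*I*u^3 + 22*u^2 - 30*I*u^2 + 20*u + 72*I*u - 48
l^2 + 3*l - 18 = (l - 3)*(l + 6)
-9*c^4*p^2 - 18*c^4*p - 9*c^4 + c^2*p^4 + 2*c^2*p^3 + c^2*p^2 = (-3*c + p)*(3*c + p)*(c*p + c)^2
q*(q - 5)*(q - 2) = q^3 - 7*q^2 + 10*q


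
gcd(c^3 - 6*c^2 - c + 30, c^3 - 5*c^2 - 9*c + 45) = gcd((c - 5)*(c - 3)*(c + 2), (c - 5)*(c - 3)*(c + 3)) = c^2 - 8*c + 15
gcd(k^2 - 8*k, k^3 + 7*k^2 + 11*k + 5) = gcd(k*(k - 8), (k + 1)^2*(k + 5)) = 1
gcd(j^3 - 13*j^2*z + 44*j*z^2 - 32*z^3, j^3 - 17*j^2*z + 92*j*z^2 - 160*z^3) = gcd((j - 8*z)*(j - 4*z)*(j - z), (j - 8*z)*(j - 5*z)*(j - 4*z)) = j^2 - 12*j*z + 32*z^2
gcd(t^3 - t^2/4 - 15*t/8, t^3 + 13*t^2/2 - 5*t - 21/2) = t - 3/2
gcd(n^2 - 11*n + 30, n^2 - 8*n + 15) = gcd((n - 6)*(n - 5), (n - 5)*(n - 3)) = n - 5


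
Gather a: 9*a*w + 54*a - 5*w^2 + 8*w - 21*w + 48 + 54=a*(9*w + 54) - 5*w^2 - 13*w + 102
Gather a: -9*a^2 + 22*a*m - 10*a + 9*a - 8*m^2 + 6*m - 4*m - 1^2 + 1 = -9*a^2 + a*(22*m - 1) - 8*m^2 + 2*m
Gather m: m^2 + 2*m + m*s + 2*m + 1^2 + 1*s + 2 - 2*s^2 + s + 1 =m^2 + m*(s + 4) - 2*s^2 + 2*s + 4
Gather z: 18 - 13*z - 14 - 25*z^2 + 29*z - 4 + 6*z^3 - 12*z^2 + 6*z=6*z^3 - 37*z^2 + 22*z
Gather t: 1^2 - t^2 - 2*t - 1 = -t^2 - 2*t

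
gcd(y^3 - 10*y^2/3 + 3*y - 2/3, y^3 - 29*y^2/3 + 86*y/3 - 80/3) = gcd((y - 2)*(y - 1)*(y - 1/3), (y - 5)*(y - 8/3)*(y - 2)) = y - 2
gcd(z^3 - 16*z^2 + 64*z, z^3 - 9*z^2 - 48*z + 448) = z^2 - 16*z + 64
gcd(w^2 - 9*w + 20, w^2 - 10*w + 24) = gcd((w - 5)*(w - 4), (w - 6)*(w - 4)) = w - 4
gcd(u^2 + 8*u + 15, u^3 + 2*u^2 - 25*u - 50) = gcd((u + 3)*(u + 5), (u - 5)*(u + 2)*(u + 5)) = u + 5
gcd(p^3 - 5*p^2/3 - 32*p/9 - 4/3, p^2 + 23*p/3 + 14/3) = p + 2/3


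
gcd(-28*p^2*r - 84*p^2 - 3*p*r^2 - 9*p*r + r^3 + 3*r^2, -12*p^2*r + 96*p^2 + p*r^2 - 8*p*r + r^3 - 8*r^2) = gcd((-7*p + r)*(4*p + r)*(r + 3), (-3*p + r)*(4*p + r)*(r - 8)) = 4*p + r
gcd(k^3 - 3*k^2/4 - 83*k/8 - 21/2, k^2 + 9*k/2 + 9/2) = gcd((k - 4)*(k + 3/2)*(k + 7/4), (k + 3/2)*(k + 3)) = k + 3/2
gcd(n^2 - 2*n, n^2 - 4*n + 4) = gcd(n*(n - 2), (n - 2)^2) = n - 2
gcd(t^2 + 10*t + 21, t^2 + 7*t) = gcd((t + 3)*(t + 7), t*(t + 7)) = t + 7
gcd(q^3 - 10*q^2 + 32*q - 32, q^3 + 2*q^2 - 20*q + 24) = q - 2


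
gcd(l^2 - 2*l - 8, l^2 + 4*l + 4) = l + 2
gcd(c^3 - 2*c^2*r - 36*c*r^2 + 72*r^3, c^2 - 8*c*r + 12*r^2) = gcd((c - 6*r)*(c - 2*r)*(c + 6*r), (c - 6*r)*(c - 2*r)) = c^2 - 8*c*r + 12*r^2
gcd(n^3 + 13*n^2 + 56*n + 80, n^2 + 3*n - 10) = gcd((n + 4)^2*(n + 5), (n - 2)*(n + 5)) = n + 5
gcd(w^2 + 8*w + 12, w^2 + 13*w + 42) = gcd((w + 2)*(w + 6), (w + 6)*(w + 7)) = w + 6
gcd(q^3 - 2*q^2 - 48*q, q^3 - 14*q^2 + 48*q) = q^2 - 8*q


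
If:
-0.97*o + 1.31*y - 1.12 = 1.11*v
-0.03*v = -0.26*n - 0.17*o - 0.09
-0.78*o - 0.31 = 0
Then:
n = 0.136174636174636*y - 0.162641931872701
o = -0.40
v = 1.18018018018018*y - 0.661700161700162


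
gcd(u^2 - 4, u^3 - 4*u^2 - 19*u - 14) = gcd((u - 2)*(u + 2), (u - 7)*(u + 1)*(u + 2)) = u + 2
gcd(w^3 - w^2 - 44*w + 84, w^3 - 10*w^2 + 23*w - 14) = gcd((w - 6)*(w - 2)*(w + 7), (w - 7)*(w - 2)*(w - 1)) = w - 2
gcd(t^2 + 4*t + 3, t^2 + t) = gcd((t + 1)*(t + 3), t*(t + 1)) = t + 1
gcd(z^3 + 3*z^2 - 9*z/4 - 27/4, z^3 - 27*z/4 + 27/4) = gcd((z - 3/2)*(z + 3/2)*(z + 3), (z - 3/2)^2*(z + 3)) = z^2 + 3*z/2 - 9/2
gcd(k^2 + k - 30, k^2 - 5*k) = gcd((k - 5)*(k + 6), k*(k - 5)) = k - 5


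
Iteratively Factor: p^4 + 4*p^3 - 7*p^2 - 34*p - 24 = (p + 2)*(p^3 + 2*p^2 - 11*p - 12) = (p + 2)*(p + 4)*(p^2 - 2*p - 3) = (p - 3)*(p + 2)*(p + 4)*(p + 1)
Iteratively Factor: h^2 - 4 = (h - 2)*(h + 2)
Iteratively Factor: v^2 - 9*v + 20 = (v - 5)*(v - 4)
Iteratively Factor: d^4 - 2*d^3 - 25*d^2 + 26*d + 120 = (d + 2)*(d^3 - 4*d^2 - 17*d + 60) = (d - 5)*(d + 2)*(d^2 + d - 12) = (d - 5)*(d + 2)*(d + 4)*(d - 3)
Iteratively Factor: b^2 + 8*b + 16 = (b + 4)*(b + 4)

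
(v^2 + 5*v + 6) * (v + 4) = v^3 + 9*v^2 + 26*v + 24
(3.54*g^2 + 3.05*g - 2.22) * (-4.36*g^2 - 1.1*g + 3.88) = -15.4344*g^4 - 17.192*g^3 + 20.0594*g^2 + 14.276*g - 8.6136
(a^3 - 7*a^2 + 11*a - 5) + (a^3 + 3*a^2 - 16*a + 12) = 2*a^3 - 4*a^2 - 5*a + 7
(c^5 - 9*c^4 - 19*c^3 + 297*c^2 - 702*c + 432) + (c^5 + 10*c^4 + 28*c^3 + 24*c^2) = 2*c^5 + c^4 + 9*c^3 + 321*c^2 - 702*c + 432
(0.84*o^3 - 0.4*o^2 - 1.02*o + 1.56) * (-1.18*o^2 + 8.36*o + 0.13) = -0.9912*o^5 + 7.4944*o^4 - 2.0312*o^3 - 10.42*o^2 + 12.909*o + 0.2028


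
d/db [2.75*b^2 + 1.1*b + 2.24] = 5.5*b + 1.1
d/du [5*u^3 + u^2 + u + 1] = 15*u^2 + 2*u + 1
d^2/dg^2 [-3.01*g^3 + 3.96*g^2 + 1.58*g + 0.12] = 7.92 - 18.06*g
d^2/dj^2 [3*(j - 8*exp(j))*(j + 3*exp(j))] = -15*j*exp(j) - 288*exp(2*j) - 30*exp(j) + 6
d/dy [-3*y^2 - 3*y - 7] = -6*y - 3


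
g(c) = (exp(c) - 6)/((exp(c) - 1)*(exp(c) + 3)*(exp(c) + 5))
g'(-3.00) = 0.01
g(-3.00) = 0.41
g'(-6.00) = 0.00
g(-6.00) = 0.40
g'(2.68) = -0.00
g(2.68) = 0.00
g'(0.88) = 0.20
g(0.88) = -0.06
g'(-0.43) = 1.07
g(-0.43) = 0.74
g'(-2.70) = 0.01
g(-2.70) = 0.41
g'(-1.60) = 0.05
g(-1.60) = 0.44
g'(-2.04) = 0.03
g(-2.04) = 0.42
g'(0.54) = 0.65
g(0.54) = -0.19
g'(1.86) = 0.01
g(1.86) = 0.00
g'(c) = -(exp(c) - 6)*exp(c)/((exp(c) - 1)*(exp(c) + 3)*(exp(c) + 5)^2) - (exp(c) - 6)*exp(c)/((exp(c) - 1)*(exp(c) + 3)^2*(exp(c) + 5)) - (exp(c) - 6)*exp(c)/((exp(c) - 1)^2*(exp(c) + 3)*(exp(c) + 5)) + exp(c)/((exp(c) - 1)*(exp(c) + 3)*(exp(c) + 5))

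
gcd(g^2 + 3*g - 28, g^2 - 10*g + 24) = g - 4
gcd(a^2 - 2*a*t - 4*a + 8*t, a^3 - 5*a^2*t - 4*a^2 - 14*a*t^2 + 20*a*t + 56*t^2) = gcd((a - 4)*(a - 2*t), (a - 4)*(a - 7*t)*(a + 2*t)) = a - 4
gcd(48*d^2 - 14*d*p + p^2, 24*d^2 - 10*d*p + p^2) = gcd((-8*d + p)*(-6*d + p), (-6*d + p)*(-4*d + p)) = -6*d + p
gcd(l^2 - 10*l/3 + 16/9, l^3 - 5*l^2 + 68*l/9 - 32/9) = l - 8/3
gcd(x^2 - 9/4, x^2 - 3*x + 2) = 1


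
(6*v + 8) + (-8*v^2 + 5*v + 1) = -8*v^2 + 11*v + 9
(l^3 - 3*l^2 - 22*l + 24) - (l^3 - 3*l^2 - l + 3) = 21 - 21*l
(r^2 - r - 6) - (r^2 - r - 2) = -4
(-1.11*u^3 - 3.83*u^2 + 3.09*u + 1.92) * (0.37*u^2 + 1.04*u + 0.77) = -0.4107*u^5 - 2.5715*u^4 - 3.6946*u^3 + 0.9749*u^2 + 4.3761*u + 1.4784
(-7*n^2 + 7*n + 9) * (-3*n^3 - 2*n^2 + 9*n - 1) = 21*n^5 - 7*n^4 - 104*n^3 + 52*n^2 + 74*n - 9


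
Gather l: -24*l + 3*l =-21*l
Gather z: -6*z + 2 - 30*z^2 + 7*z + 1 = -30*z^2 + z + 3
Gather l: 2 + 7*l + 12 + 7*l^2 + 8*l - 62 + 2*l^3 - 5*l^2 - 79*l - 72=2*l^3 + 2*l^2 - 64*l - 120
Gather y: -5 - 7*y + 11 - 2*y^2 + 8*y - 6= -2*y^2 + y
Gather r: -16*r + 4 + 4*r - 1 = 3 - 12*r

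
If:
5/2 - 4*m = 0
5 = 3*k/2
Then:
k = 10/3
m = 5/8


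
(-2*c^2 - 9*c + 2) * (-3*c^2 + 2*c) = 6*c^4 + 23*c^3 - 24*c^2 + 4*c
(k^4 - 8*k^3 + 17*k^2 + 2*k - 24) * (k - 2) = k^5 - 10*k^4 + 33*k^3 - 32*k^2 - 28*k + 48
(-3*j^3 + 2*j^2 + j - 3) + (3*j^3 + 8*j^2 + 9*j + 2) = 10*j^2 + 10*j - 1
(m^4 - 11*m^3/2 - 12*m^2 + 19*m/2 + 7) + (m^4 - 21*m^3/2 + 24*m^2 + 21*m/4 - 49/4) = 2*m^4 - 16*m^3 + 12*m^2 + 59*m/4 - 21/4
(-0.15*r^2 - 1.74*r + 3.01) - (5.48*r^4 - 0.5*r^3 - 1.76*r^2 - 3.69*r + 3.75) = -5.48*r^4 + 0.5*r^3 + 1.61*r^2 + 1.95*r - 0.74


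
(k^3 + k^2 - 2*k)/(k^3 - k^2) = (k + 2)/k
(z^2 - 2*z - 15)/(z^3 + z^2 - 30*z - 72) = (z - 5)/(z^2 - 2*z - 24)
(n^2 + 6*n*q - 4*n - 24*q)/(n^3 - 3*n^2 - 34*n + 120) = (n + 6*q)/(n^2 + n - 30)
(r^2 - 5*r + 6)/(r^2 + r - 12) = (r - 2)/(r + 4)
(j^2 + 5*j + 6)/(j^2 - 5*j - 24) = (j + 2)/(j - 8)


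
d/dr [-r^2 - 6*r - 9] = -2*r - 6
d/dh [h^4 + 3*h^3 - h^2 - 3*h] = 4*h^3 + 9*h^2 - 2*h - 3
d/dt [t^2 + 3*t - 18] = 2*t + 3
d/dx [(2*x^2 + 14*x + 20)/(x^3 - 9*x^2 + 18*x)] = 2*(-x^4 - 14*x^3 + 51*x^2 + 180*x - 180)/(x^2*(x^4 - 18*x^3 + 117*x^2 - 324*x + 324))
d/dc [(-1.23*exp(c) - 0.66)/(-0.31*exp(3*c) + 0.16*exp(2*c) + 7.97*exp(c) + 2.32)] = (-0.7626*exp(3*c) - 0.417*exp(2*c) + 0.2112*exp(c) + 2.4066)*exp(c)/(0.0961*exp(6*c) - 0.0992*exp(5*c) - 4.9158*exp(4*c) + 1.112*exp(3*c) + 64.2633*exp(2*c) + 36.9808*exp(c) + 5.3824)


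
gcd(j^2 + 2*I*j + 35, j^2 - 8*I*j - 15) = j - 5*I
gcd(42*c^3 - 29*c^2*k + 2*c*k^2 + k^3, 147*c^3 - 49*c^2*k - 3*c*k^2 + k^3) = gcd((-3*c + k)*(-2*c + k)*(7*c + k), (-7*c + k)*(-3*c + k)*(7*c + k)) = 21*c^2 - 4*c*k - k^2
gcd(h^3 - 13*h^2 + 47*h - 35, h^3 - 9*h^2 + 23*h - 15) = h^2 - 6*h + 5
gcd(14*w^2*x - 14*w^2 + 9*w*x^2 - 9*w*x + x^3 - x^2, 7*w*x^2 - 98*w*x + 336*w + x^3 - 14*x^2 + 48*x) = 7*w + x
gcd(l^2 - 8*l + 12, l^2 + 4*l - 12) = l - 2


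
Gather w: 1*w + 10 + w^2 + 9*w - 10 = w^2 + 10*w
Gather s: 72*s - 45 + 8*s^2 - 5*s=8*s^2 + 67*s - 45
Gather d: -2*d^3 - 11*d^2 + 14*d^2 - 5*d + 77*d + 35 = -2*d^3 + 3*d^2 + 72*d + 35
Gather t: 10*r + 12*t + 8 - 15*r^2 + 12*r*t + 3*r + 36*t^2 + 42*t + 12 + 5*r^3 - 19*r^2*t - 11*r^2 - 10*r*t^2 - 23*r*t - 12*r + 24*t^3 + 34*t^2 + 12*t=5*r^3 - 26*r^2 + r + 24*t^3 + t^2*(70 - 10*r) + t*(-19*r^2 - 11*r + 66) + 20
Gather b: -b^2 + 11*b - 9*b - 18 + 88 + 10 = -b^2 + 2*b + 80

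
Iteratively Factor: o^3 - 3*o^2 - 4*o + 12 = (o + 2)*(o^2 - 5*o + 6) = (o - 3)*(o + 2)*(o - 2)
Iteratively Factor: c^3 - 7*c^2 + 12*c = (c)*(c^2 - 7*c + 12) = c*(c - 4)*(c - 3)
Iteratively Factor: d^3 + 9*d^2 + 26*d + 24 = (d + 3)*(d^2 + 6*d + 8) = (d + 3)*(d + 4)*(d + 2)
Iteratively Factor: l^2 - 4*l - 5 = (l + 1)*(l - 5)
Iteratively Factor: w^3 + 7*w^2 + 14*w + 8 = (w + 2)*(w^2 + 5*w + 4) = (w + 2)*(w + 4)*(w + 1)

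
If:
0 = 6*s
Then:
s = 0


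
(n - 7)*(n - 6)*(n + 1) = n^3 - 12*n^2 + 29*n + 42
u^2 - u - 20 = (u - 5)*(u + 4)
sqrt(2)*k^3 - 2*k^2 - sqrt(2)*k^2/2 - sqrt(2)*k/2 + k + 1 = (k - 1)*(k - sqrt(2))*(sqrt(2)*k + sqrt(2)/2)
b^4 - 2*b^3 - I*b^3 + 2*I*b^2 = b^2*(b - 2)*(b - I)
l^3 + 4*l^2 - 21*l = l*(l - 3)*(l + 7)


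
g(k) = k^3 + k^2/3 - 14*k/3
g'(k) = 3*k^2 + 2*k/3 - 14/3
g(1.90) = -0.80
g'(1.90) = 7.43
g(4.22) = 61.39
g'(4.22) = 51.57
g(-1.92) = 3.11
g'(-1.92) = 5.11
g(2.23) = 2.34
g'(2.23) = 11.74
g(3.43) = 28.27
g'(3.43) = 32.91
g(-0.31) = 1.45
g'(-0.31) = -4.59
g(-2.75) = -5.44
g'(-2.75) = 16.19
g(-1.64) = 4.14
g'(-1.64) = 2.31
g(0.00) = 0.00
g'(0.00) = -4.67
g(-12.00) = -1624.00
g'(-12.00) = 419.33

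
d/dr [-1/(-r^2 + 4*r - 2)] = 2*(2 - r)/(r^2 - 4*r + 2)^2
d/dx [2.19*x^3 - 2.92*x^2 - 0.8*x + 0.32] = 6.57*x^2 - 5.84*x - 0.8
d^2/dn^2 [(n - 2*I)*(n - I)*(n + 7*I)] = 6*n + 8*I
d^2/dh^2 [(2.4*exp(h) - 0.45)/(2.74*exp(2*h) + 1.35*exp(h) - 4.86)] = (18.01824*exp(4*h) - 22.39128*exp(3*h) + 186.76251*exp(2*h) - 9.043245*exp(h) + 53.73459)*exp(h)/(20.570824*exp(6*h) + 30.40578*exp(5*h) - 94.479858*exp(4*h) - 105.402465*exp(3*h) + 167.581062*exp(2*h) + 95.65938*exp(h) - 114.791256)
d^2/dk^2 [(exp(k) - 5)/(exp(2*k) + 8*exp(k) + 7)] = (exp(4*k) - 28*exp(3*k) - 162*exp(2*k) - 236*exp(k) + 329)*exp(k)/(exp(6*k) + 24*exp(5*k) + 213*exp(4*k) + 848*exp(3*k) + 1491*exp(2*k) + 1176*exp(k) + 343)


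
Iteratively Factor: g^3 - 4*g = (g)*(g^2 - 4) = g*(g - 2)*(g + 2)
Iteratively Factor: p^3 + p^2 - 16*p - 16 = (p - 4)*(p^2 + 5*p + 4) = (p - 4)*(p + 4)*(p + 1)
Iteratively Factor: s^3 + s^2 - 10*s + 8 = (s - 1)*(s^2 + 2*s - 8) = (s - 1)*(s + 4)*(s - 2)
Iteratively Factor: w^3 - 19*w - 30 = (w - 5)*(w^2 + 5*w + 6) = (w - 5)*(w + 2)*(w + 3)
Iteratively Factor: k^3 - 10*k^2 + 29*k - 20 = (k - 5)*(k^2 - 5*k + 4) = (k - 5)*(k - 1)*(k - 4)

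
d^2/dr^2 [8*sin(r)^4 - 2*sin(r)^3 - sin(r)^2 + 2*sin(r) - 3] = -128*sin(r)^4 + 18*sin(r)^3 + 100*sin(r)^2 - 14*sin(r) - 2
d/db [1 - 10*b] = -10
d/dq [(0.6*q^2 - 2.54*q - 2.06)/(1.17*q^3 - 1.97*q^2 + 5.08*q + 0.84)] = (-0.702*q^4 + 5.9436*q^3 + 5.2748*q^2 - 7.1084*q + 8.3312)/(1.3689*q^6 - 4.6098*q^5 + 15.7681*q^4 - 18.0496*q^3 + 22.4968*q^2 + 8.5344*q + 0.7056)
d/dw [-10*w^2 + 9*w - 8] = 9 - 20*w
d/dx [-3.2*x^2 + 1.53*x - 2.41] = 1.53 - 6.4*x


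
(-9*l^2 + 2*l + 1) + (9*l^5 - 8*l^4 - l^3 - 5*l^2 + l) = 9*l^5 - 8*l^4 - l^3 - 14*l^2 + 3*l + 1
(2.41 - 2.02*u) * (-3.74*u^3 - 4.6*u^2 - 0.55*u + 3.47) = 7.5548*u^4 + 0.278599999999999*u^3 - 9.975*u^2 - 8.3349*u + 8.3627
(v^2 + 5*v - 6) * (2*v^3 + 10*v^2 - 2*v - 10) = 2*v^5 + 20*v^4 + 36*v^3 - 80*v^2 - 38*v + 60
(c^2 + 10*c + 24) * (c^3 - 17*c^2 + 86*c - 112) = c^5 - 7*c^4 - 60*c^3 + 340*c^2 + 944*c - 2688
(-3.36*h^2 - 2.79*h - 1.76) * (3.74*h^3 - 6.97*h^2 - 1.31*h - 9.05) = -12.5664*h^5 + 12.9846*h^4 + 17.2655*h^3 + 46.3301*h^2 + 27.5551*h + 15.928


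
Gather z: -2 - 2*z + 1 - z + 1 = -3*z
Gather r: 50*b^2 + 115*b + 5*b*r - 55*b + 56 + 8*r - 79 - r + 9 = 50*b^2 + 60*b + r*(5*b + 7) - 14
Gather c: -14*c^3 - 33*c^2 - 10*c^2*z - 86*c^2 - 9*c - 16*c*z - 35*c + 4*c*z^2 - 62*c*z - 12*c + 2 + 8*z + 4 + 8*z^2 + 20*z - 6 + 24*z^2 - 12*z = -14*c^3 + c^2*(-10*z - 119) + c*(4*z^2 - 78*z - 56) + 32*z^2 + 16*z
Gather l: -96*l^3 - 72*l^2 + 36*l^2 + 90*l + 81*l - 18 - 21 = -96*l^3 - 36*l^2 + 171*l - 39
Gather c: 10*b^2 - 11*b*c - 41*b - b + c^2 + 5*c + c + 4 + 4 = 10*b^2 - 42*b + c^2 + c*(6 - 11*b) + 8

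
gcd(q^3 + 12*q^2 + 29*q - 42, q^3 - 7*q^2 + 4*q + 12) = 1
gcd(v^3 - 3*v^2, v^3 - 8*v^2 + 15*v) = v^2 - 3*v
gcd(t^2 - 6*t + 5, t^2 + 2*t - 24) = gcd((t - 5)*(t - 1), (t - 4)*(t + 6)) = 1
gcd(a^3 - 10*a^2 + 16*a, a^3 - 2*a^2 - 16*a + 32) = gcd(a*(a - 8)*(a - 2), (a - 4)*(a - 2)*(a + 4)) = a - 2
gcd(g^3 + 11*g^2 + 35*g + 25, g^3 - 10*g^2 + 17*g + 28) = g + 1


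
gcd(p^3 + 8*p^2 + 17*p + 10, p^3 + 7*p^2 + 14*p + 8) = p^2 + 3*p + 2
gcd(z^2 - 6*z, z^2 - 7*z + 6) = z - 6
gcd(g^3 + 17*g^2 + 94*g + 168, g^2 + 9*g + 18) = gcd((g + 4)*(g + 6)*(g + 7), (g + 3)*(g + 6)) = g + 6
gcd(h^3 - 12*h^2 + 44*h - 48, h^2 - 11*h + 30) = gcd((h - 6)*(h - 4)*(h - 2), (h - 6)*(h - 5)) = h - 6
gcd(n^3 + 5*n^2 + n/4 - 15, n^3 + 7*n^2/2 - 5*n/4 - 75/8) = n^2 + n - 15/4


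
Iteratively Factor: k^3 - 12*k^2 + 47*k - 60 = (k - 4)*(k^2 - 8*k + 15) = (k - 4)*(k - 3)*(k - 5)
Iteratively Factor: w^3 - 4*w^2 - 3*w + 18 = (w - 3)*(w^2 - w - 6) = (w - 3)*(w + 2)*(w - 3)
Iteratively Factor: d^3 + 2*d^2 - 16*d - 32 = (d - 4)*(d^2 + 6*d + 8) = (d - 4)*(d + 4)*(d + 2)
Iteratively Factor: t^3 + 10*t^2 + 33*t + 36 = (t + 4)*(t^2 + 6*t + 9) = (t + 3)*(t + 4)*(t + 3)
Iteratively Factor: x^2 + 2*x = (x)*(x + 2)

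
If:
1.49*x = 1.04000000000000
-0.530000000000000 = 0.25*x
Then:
No Solution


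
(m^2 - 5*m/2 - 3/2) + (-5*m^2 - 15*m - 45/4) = -4*m^2 - 35*m/2 - 51/4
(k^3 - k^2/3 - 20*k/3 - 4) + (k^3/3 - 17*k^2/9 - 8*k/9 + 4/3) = 4*k^3/3 - 20*k^2/9 - 68*k/9 - 8/3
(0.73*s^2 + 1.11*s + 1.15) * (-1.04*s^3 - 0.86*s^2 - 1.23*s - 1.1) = -0.7592*s^5 - 1.7822*s^4 - 3.0485*s^3 - 3.1573*s^2 - 2.6355*s - 1.265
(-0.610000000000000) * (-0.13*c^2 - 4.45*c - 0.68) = 0.0793*c^2 + 2.7145*c + 0.4148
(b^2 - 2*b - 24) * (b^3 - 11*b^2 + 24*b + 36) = b^5 - 13*b^4 + 22*b^3 + 252*b^2 - 648*b - 864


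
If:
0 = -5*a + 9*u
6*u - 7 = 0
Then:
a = 21/10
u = 7/6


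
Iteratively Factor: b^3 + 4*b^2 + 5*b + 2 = (b + 1)*(b^2 + 3*b + 2) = (b + 1)^2*(b + 2)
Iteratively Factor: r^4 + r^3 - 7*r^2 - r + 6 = (r + 3)*(r^3 - 2*r^2 - r + 2) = (r - 2)*(r + 3)*(r^2 - 1) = (r - 2)*(r + 1)*(r + 3)*(r - 1)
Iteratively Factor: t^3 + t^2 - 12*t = (t + 4)*(t^2 - 3*t) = t*(t + 4)*(t - 3)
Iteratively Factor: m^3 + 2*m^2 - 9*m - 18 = (m + 2)*(m^2 - 9) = (m + 2)*(m + 3)*(m - 3)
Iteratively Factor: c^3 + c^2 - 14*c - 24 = (c - 4)*(c^2 + 5*c + 6) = (c - 4)*(c + 2)*(c + 3)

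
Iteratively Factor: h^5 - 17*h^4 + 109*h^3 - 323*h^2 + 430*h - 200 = (h - 1)*(h^4 - 16*h^3 + 93*h^2 - 230*h + 200) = (h - 5)*(h - 1)*(h^3 - 11*h^2 + 38*h - 40) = (h - 5)^2*(h - 1)*(h^2 - 6*h + 8) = (h - 5)^2*(h - 4)*(h - 1)*(h - 2)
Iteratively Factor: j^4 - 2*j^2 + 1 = (j - 1)*(j^3 + j^2 - j - 1) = (j - 1)*(j + 1)*(j^2 - 1) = (j - 1)^2*(j + 1)*(j + 1)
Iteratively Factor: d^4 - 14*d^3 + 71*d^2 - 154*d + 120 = (d - 5)*(d^3 - 9*d^2 + 26*d - 24) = (d - 5)*(d - 2)*(d^2 - 7*d + 12) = (d - 5)*(d - 4)*(d - 2)*(d - 3)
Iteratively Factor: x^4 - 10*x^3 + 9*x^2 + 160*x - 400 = (x - 4)*(x^3 - 6*x^2 - 15*x + 100) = (x - 4)*(x + 4)*(x^2 - 10*x + 25) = (x - 5)*(x - 4)*(x + 4)*(x - 5)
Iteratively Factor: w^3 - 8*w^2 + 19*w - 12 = (w - 4)*(w^2 - 4*w + 3) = (w - 4)*(w - 3)*(w - 1)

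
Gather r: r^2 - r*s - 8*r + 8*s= r^2 + r*(-s - 8) + 8*s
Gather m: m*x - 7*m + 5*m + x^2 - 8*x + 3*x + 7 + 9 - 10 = m*(x - 2) + x^2 - 5*x + 6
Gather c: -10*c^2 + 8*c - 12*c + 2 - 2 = -10*c^2 - 4*c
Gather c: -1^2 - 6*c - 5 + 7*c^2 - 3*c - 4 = 7*c^2 - 9*c - 10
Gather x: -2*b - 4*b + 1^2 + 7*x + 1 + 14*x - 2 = -6*b + 21*x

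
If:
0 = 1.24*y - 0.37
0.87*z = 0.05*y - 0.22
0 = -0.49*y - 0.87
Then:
No Solution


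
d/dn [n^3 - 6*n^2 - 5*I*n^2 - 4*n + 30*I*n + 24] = 3*n^2 - 12*n - 10*I*n - 4 + 30*I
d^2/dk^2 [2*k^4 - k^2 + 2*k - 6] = 24*k^2 - 2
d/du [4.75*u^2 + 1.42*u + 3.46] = 9.5*u + 1.42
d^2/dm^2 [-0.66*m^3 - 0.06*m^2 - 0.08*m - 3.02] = -3.96*m - 0.12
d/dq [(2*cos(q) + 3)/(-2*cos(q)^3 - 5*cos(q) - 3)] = -(6*cos(q) + 9*cos(2*q) + 2*cos(3*q) + 18)*sin(q)/(2*cos(q)^3 + 5*cos(q) + 3)^2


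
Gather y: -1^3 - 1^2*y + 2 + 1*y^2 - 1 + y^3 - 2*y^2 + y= y^3 - y^2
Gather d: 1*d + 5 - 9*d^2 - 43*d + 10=-9*d^2 - 42*d + 15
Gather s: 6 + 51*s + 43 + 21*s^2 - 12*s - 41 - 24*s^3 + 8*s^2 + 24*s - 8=-24*s^3 + 29*s^2 + 63*s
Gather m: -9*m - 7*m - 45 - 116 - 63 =-16*m - 224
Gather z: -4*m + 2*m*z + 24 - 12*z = -4*m + z*(2*m - 12) + 24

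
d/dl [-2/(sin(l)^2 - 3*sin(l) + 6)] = 2*(2*sin(l) - 3)*cos(l)/(sin(l)^2 - 3*sin(l) + 6)^2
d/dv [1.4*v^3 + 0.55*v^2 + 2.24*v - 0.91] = 4.2*v^2 + 1.1*v + 2.24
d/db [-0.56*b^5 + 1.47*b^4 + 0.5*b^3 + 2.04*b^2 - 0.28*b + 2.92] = -2.8*b^4 + 5.88*b^3 + 1.5*b^2 + 4.08*b - 0.28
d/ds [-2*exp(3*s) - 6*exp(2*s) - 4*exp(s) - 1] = (-6*exp(2*s) - 12*exp(s) - 4)*exp(s)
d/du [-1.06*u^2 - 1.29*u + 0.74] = -2.12*u - 1.29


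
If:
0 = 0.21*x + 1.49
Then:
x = -7.10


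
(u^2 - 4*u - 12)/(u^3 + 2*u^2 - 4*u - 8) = (u - 6)/(u^2 - 4)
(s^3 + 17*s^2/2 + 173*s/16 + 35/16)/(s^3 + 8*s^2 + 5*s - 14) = (s^2 + 3*s/2 + 5/16)/(s^2 + s - 2)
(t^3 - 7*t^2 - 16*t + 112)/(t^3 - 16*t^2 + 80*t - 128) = (t^2 - 3*t - 28)/(t^2 - 12*t + 32)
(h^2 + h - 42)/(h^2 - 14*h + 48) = (h + 7)/(h - 8)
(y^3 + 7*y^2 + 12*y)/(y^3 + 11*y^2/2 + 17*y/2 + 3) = 2*y*(y + 4)/(2*y^2 + 5*y + 2)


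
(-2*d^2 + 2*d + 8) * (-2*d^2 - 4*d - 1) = 4*d^4 + 4*d^3 - 22*d^2 - 34*d - 8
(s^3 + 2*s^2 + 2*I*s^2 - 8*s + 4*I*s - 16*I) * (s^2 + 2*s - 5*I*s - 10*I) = s^5 + 4*s^4 - 3*I*s^4 + 6*s^3 - 12*I*s^3 + 24*s^2 + 12*I*s^2 - 40*s + 48*I*s - 160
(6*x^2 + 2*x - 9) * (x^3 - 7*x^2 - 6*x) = 6*x^5 - 40*x^4 - 59*x^3 + 51*x^2 + 54*x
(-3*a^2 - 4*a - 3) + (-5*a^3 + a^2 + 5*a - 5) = -5*a^3 - 2*a^2 + a - 8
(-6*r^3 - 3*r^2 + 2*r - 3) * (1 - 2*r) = 12*r^4 - 7*r^2 + 8*r - 3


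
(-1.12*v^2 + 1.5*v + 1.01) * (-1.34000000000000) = 1.5008*v^2 - 2.01*v - 1.3534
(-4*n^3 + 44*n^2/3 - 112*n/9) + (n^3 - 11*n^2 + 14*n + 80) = -3*n^3 + 11*n^2/3 + 14*n/9 + 80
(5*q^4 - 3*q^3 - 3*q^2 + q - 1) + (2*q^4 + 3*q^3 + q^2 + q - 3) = 7*q^4 - 2*q^2 + 2*q - 4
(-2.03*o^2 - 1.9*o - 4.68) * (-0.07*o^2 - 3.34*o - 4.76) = 0.1421*o^4 + 6.9132*o^3 + 16.3364*o^2 + 24.6752*o + 22.2768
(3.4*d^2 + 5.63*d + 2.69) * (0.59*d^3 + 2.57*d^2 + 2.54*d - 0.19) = 2.006*d^5 + 12.0597*d^4 + 24.6922*d^3 + 20.5675*d^2 + 5.7629*d - 0.5111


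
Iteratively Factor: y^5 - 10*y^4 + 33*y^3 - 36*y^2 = (y - 3)*(y^4 - 7*y^3 + 12*y^2) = y*(y - 3)*(y^3 - 7*y^2 + 12*y) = y^2*(y - 3)*(y^2 - 7*y + 12) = y^2*(y - 4)*(y - 3)*(y - 3)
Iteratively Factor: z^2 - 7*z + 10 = (z - 2)*(z - 5)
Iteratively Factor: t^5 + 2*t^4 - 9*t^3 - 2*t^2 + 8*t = (t + 4)*(t^4 - 2*t^3 - t^2 + 2*t) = (t + 1)*(t + 4)*(t^3 - 3*t^2 + 2*t) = (t - 2)*(t + 1)*(t + 4)*(t^2 - t) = (t - 2)*(t - 1)*(t + 1)*(t + 4)*(t)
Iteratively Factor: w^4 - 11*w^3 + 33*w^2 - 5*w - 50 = (w - 5)*(w^3 - 6*w^2 + 3*w + 10) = (w - 5)*(w + 1)*(w^2 - 7*w + 10) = (w - 5)^2*(w + 1)*(w - 2)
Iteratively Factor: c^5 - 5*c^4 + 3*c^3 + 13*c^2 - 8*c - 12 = (c + 1)*(c^4 - 6*c^3 + 9*c^2 + 4*c - 12) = (c - 3)*(c + 1)*(c^3 - 3*c^2 + 4) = (c - 3)*(c - 2)*(c + 1)*(c^2 - c - 2) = (c - 3)*(c - 2)*(c + 1)^2*(c - 2)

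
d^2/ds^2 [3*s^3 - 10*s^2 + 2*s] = 18*s - 20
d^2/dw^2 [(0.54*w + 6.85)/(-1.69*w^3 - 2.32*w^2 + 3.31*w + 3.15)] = (-9.253764*w^5 - 247.474812*w^4 - 441.574084*w^3 - 25.80363*w^2 + 73.14135*w - 238.95755)/(4.826809*w^9 + 19.878456*w^8 - 1.072305*w^7 - 92.370065*w^6 - 72.002925*w^5 + 131.115486*w^4 + 159.179264*w^3 - 34.474545*w^2 - 98.530425*w - 31.255875)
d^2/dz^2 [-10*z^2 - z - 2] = -20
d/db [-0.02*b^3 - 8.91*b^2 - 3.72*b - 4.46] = -0.06*b^2 - 17.82*b - 3.72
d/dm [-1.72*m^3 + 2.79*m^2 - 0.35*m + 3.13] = -5.16*m^2 + 5.58*m - 0.35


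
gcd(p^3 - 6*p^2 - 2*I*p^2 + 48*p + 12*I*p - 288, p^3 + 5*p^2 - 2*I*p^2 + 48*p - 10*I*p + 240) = p^2 - 2*I*p + 48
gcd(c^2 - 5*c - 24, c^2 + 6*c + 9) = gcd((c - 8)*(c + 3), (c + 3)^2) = c + 3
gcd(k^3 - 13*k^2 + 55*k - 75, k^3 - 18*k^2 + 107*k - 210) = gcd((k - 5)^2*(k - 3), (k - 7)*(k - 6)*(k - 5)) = k - 5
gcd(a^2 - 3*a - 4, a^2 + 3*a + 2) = a + 1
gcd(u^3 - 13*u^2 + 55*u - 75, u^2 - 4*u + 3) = u - 3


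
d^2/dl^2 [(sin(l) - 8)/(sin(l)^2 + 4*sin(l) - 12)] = (-9*sin(l)^5 + 36*sin(l)^4 + 416*sin(l)^2 + 289*sin(l)/2 - 9*sin(3*l) + sin(5*l)/2 - 352)/((sin(l) - 2)^3*(sin(l) + 6)^3)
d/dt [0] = 0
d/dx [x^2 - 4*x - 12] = 2*x - 4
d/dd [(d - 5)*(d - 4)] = 2*d - 9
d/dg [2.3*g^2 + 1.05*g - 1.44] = 4.6*g + 1.05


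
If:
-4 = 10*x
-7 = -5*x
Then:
No Solution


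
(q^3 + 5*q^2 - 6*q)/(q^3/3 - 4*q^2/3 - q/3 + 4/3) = 3*q*(q + 6)/(q^2 - 3*q - 4)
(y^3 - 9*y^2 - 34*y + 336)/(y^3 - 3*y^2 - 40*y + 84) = (y - 8)/(y - 2)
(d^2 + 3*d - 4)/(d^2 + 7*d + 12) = (d - 1)/(d + 3)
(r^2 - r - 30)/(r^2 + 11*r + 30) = (r - 6)/(r + 6)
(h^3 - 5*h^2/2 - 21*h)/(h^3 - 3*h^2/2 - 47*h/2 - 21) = h/(h + 1)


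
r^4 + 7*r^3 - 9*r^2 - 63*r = r*(r - 3)*(r + 3)*(r + 7)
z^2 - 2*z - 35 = (z - 7)*(z + 5)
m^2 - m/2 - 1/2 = (m - 1)*(m + 1/2)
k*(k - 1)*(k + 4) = k^3 + 3*k^2 - 4*k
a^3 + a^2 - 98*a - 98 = (a + 1)*(a - 7*sqrt(2))*(a + 7*sqrt(2))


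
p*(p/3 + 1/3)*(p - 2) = p^3/3 - p^2/3 - 2*p/3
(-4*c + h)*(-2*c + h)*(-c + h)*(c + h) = -8*c^4 + 6*c^3*h + 7*c^2*h^2 - 6*c*h^3 + h^4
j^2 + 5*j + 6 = (j + 2)*(j + 3)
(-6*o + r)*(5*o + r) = -30*o^2 - o*r + r^2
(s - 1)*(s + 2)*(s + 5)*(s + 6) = s^4 + 12*s^3 + 39*s^2 + 8*s - 60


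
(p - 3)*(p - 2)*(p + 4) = p^3 - p^2 - 14*p + 24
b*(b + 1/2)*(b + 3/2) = b^3 + 2*b^2 + 3*b/4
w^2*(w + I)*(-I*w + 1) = -I*w^4 + 2*w^3 + I*w^2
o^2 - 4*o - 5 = (o - 5)*(o + 1)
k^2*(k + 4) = k^3 + 4*k^2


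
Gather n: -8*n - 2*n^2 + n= -2*n^2 - 7*n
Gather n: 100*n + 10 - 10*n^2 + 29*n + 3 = -10*n^2 + 129*n + 13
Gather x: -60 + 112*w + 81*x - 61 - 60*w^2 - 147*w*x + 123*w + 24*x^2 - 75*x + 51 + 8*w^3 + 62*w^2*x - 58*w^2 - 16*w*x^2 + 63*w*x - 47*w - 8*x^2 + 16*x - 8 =8*w^3 - 118*w^2 + 188*w + x^2*(16 - 16*w) + x*(62*w^2 - 84*w + 22) - 78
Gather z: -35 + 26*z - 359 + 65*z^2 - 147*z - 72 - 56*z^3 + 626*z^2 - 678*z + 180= -56*z^3 + 691*z^2 - 799*z - 286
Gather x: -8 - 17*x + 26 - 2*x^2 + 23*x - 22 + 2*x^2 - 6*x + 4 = 0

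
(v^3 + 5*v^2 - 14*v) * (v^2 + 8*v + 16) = v^5 + 13*v^4 + 42*v^3 - 32*v^2 - 224*v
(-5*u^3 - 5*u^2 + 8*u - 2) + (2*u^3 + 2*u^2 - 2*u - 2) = -3*u^3 - 3*u^2 + 6*u - 4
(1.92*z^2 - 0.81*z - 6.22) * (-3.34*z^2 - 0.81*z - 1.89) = -6.4128*z^4 + 1.1502*z^3 + 17.8021*z^2 + 6.5691*z + 11.7558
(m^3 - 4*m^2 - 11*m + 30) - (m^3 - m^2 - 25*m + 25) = -3*m^2 + 14*m + 5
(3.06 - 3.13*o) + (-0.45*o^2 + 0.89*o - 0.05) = -0.45*o^2 - 2.24*o + 3.01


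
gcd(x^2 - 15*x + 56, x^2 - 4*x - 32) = x - 8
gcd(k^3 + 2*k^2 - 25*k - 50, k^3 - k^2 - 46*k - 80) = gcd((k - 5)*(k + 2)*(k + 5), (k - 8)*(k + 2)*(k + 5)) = k^2 + 7*k + 10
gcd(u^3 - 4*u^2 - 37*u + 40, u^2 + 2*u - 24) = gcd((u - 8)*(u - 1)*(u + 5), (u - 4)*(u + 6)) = 1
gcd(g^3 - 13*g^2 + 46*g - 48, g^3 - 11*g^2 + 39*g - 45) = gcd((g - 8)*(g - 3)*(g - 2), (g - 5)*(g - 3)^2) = g - 3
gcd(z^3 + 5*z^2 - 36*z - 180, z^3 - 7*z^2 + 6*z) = z - 6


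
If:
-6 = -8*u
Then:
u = 3/4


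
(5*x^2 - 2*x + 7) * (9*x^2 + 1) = 45*x^4 - 18*x^3 + 68*x^2 - 2*x + 7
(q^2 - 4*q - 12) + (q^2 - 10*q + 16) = 2*q^2 - 14*q + 4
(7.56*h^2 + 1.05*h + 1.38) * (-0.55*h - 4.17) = -4.158*h^3 - 32.1027*h^2 - 5.1375*h - 5.7546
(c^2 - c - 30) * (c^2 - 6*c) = c^4 - 7*c^3 - 24*c^2 + 180*c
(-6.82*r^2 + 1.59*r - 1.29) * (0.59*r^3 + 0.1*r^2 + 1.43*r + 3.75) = -4.0238*r^5 + 0.2561*r^4 - 10.3547*r^3 - 23.4303*r^2 + 4.1178*r - 4.8375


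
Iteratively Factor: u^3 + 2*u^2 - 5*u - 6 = (u + 1)*(u^2 + u - 6) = (u - 2)*(u + 1)*(u + 3)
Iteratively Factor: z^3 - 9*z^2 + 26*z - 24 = (z - 3)*(z^2 - 6*z + 8) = (z - 3)*(z - 2)*(z - 4)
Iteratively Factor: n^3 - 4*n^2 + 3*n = (n - 3)*(n^2 - n) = (n - 3)*(n - 1)*(n)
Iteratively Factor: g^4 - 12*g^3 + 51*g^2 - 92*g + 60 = (g - 3)*(g^3 - 9*g^2 + 24*g - 20) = (g - 3)*(g - 2)*(g^2 - 7*g + 10) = (g - 3)*(g - 2)^2*(g - 5)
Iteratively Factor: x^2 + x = (x)*(x + 1)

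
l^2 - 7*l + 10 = (l - 5)*(l - 2)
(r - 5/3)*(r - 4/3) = r^2 - 3*r + 20/9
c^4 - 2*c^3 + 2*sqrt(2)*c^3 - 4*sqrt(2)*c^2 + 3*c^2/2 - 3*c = c*(c - 2)*(c + sqrt(2)/2)*(c + 3*sqrt(2)/2)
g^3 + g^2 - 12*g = g*(g - 3)*(g + 4)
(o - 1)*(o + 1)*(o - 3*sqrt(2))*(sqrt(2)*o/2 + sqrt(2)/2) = sqrt(2)*o^4/2 - 3*o^3 + sqrt(2)*o^3/2 - 3*o^2 - sqrt(2)*o^2/2 - sqrt(2)*o/2 + 3*o + 3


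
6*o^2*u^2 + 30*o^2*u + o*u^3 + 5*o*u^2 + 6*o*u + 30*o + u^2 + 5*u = (6*o + u)*(u + 5)*(o*u + 1)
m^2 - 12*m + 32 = (m - 8)*(m - 4)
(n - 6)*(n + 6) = n^2 - 36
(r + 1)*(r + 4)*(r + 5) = r^3 + 10*r^2 + 29*r + 20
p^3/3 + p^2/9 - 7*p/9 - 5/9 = (p/3 + 1/3)*(p - 5/3)*(p + 1)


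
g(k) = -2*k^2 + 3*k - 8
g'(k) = 3 - 4*k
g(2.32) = -11.80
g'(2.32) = -6.28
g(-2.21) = -24.40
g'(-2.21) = 11.84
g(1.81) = -9.12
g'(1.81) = -4.24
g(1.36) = -7.62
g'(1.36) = -2.44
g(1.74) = -8.84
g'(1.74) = -3.96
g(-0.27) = -8.96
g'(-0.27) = 4.08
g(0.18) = -7.52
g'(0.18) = 2.28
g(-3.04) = -35.60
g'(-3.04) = 15.16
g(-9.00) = -197.00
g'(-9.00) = 39.00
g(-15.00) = -503.00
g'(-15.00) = 63.00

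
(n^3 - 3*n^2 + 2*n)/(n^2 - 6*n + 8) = n*(n - 1)/(n - 4)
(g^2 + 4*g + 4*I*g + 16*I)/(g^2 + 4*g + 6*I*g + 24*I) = (g + 4*I)/(g + 6*I)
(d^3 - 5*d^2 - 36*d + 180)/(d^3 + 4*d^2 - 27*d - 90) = (d - 6)/(d + 3)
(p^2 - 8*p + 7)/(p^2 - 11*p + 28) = (p - 1)/(p - 4)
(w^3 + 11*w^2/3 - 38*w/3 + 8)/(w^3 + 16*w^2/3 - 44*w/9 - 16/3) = 3*(w - 1)/(3*w + 2)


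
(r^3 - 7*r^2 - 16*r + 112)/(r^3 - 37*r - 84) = (r - 4)/(r + 3)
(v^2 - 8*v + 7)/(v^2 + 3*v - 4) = (v - 7)/(v + 4)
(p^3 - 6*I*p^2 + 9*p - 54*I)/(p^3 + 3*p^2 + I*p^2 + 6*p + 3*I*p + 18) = (p^2 - 9*I*p - 18)/(p^2 + p*(3 - 2*I) - 6*I)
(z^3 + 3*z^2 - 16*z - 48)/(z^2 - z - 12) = z + 4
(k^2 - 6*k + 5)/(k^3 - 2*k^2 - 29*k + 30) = (k - 5)/(k^2 - k - 30)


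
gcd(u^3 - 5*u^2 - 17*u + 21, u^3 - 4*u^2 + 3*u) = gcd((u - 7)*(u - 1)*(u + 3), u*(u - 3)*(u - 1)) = u - 1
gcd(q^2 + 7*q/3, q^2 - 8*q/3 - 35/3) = q + 7/3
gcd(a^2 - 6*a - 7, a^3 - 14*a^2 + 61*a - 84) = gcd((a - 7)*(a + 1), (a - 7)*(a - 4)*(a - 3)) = a - 7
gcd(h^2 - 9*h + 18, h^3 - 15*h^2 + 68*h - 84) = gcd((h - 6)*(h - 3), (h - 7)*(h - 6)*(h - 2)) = h - 6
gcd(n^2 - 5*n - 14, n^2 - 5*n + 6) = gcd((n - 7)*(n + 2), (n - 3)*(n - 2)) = 1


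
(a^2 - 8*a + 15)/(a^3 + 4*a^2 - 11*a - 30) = (a - 5)/(a^2 + 7*a + 10)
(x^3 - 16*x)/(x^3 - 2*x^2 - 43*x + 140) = x*(x + 4)/(x^2 + 2*x - 35)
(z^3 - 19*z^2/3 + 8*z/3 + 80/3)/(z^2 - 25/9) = 3*(z^2 - 8*z + 16)/(3*z - 5)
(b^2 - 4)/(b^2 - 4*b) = (b^2 - 4)/(b*(b - 4))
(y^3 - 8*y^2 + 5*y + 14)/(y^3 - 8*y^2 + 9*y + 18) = (y^2 - 9*y + 14)/(y^2 - 9*y + 18)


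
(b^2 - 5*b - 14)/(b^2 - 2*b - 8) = (b - 7)/(b - 4)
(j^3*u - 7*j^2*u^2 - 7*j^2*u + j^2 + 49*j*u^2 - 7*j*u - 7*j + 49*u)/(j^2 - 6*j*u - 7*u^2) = (j^2*u - 7*j*u + j - 7)/(j + u)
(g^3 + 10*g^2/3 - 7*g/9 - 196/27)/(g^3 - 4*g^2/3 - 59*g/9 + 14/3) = (9*g^2 + 9*g - 28)/(3*(3*g^2 - 11*g + 6))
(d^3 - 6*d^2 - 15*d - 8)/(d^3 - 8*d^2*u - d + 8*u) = (-d^2 + 7*d + 8)/(-d^2 + 8*d*u + d - 8*u)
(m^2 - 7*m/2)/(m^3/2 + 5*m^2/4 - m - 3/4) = 2*m*(2*m - 7)/(2*m^3 + 5*m^2 - 4*m - 3)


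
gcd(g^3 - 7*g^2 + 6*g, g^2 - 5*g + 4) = g - 1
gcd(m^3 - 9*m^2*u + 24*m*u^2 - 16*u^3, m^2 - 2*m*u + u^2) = -m + u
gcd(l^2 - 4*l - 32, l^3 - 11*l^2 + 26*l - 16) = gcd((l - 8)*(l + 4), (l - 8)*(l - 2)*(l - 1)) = l - 8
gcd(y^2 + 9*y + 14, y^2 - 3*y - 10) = y + 2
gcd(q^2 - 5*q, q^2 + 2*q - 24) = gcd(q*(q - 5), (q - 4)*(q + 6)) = 1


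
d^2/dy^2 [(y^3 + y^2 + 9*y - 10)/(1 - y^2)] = 2*(-10*y^3 + 27*y^2 - 30*y + 9)/(y^6 - 3*y^4 + 3*y^2 - 1)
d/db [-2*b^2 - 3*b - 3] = -4*b - 3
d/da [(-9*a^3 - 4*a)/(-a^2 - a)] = (9*a^2 + 18*a - 4)/(a^2 + 2*a + 1)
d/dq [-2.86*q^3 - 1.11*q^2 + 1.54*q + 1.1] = -8.58*q^2 - 2.22*q + 1.54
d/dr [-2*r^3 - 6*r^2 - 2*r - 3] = -6*r^2 - 12*r - 2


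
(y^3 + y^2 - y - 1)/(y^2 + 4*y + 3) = (y^2 - 1)/(y + 3)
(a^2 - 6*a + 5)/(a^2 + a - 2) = (a - 5)/(a + 2)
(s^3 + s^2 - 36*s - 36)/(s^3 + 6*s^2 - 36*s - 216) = (s + 1)/(s + 6)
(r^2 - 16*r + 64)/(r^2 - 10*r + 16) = (r - 8)/(r - 2)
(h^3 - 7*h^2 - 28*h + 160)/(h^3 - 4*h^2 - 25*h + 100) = (h - 8)/(h - 5)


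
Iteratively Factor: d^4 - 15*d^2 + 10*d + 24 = (d + 4)*(d^3 - 4*d^2 + d + 6) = (d - 2)*(d + 4)*(d^2 - 2*d - 3) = (d - 2)*(d + 1)*(d + 4)*(d - 3)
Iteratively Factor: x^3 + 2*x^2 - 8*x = (x + 4)*(x^2 - 2*x) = x*(x + 4)*(x - 2)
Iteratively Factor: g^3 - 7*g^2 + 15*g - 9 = (g - 3)*(g^2 - 4*g + 3) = (g - 3)*(g - 1)*(g - 3)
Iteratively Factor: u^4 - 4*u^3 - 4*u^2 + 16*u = (u + 2)*(u^3 - 6*u^2 + 8*u) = u*(u + 2)*(u^2 - 6*u + 8) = u*(u - 2)*(u + 2)*(u - 4)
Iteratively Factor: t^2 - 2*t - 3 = (t + 1)*(t - 3)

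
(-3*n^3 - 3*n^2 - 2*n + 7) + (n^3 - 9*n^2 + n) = -2*n^3 - 12*n^2 - n + 7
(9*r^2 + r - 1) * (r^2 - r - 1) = 9*r^4 - 8*r^3 - 11*r^2 + 1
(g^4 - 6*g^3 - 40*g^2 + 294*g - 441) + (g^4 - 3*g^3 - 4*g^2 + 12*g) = 2*g^4 - 9*g^3 - 44*g^2 + 306*g - 441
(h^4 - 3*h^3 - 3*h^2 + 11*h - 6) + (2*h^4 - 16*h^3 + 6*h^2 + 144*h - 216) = 3*h^4 - 19*h^3 + 3*h^2 + 155*h - 222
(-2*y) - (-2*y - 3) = 3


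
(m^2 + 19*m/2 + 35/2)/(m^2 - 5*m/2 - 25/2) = (m + 7)/(m - 5)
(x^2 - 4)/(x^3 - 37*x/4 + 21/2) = 4*(x + 2)/(4*x^2 + 8*x - 21)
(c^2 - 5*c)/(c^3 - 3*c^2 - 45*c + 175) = c/(c^2 + 2*c - 35)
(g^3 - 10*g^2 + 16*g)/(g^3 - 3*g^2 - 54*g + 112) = g/(g + 7)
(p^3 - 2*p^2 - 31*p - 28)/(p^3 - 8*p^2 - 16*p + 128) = (p^2 - 6*p - 7)/(p^2 - 12*p + 32)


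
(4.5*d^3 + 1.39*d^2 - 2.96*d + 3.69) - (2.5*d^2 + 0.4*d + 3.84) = 4.5*d^3 - 1.11*d^2 - 3.36*d - 0.15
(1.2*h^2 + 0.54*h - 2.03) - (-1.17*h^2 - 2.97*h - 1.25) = 2.37*h^2 + 3.51*h - 0.78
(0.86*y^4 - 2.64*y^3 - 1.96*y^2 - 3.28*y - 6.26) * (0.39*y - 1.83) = 0.3354*y^5 - 2.6034*y^4 + 4.0668*y^3 + 2.3076*y^2 + 3.561*y + 11.4558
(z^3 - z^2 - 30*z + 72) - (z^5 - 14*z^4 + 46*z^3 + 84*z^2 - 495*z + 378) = -z^5 + 14*z^4 - 45*z^3 - 85*z^2 + 465*z - 306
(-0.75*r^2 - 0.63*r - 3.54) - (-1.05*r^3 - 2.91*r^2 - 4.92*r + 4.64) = 1.05*r^3 + 2.16*r^2 + 4.29*r - 8.18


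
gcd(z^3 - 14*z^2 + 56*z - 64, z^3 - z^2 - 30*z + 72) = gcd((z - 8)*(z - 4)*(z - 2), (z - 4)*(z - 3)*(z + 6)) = z - 4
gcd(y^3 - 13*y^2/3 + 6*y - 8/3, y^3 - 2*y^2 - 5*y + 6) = y - 1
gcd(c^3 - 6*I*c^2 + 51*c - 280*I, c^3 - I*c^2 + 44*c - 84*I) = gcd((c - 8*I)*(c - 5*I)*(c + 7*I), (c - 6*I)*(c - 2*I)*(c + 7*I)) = c + 7*I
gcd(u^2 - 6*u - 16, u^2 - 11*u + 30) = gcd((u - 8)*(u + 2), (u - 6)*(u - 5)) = 1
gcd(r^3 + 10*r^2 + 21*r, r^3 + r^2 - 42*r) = r^2 + 7*r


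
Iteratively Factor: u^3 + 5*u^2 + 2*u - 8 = (u + 4)*(u^2 + u - 2) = (u + 2)*(u + 4)*(u - 1)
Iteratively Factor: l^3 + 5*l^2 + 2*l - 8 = (l + 2)*(l^2 + 3*l - 4) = (l - 1)*(l + 2)*(l + 4)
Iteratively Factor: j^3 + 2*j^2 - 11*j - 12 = (j + 4)*(j^2 - 2*j - 3) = (j - 3)*(j + 4)*(j + 1)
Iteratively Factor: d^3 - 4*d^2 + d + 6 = (d - 2)*(d^2 - 2*d - 3) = (d - 3)*(d - 2)*(d + 1)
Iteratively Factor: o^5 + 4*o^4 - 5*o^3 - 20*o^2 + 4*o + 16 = (o + 4)*(o^4 - 5*o^2 + 4) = (o - 1)*(o + 4)*(o^3 + o^2 - 4*o - 4) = (o - 1)*(o + 1)*(o + 4)*(o^2 - 4) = (o - 2)*(o - 1)*(o + 1)*(o + 4)*(o + 2)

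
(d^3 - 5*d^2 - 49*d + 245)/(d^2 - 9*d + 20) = (d^2 - 49)/(d - 4)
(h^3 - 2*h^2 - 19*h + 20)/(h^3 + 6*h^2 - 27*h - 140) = (h - 1)/(h + 7)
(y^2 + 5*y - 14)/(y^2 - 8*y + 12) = (y + 7)/(y - 6)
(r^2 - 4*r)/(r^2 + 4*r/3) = 3*(r - 4)/(3*r + 4)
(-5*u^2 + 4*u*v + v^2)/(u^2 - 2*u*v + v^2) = (-5*u - v)/(u - v)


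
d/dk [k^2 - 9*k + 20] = 2*k - 9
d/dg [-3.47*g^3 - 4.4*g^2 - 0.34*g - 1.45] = -10.41*g^2 - 8.8*g - 0.34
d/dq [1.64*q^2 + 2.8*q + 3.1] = 3.28*q + 2.8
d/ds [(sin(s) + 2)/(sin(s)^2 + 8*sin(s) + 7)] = (-4*sin(s) + cos(s)^2 - 10)*cos(s)/(sin(s)^2 + 8*sin(s) + 7)^2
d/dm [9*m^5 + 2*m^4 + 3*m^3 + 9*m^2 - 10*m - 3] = 45*m^4 + 8*m^3 + 9*m^2 + 18*m - 10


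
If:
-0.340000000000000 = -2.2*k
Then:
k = 0.15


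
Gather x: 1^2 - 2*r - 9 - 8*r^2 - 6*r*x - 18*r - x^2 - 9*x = -8*r^2 - 20*r - x^2 + x*(-6*r - 9) - 8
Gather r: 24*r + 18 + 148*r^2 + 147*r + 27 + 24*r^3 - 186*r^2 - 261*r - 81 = 24*r^3 - 38*r^2 - 90*r - 36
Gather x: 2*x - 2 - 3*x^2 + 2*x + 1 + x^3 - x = x^3 - 3*x^2 + 3*x - 1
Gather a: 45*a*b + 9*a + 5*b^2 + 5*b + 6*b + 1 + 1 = a*(45*b + 9) + 5*b^2 + 11*b + 2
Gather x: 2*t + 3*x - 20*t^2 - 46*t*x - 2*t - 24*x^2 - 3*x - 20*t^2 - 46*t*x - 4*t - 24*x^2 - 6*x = -40*t^2 - 4*t - 48*x^2 + x*(-92*t - 6)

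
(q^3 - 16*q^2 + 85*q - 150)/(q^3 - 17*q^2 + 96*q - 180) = (q - 5)/(q - 6)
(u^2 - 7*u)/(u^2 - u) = (u - 7)/(u - 1)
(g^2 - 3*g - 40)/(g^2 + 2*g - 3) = (g^2 - 3*g - 40)/(g^2 + 2*g - 3)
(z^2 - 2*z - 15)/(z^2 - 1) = (z^2 - 2*z - 15)/(z^2 - 1)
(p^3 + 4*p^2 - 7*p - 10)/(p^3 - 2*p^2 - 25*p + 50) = (p + 1)/(p - 5)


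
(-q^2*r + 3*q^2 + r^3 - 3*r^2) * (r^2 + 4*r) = -q^2*r^3 - q^2*r^2 + 12*q^2*r + r^5 + r^4 - 12*r^3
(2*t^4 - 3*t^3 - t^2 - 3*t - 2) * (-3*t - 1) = -6*t^5 + 7*t^4 + 6*t^3 + 10*t^2 + 9*t + 2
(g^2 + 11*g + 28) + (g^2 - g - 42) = 2*g^2 + 10*g - 14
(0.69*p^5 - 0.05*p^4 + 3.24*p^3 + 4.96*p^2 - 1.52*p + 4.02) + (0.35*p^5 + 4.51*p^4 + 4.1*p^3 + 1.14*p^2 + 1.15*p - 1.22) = 1.04*p^5 + 4.46*p^4 + 7.34*p^3 + 6.1*p^2 - 0.37*p + 2.8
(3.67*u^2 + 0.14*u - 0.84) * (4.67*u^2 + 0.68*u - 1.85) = 17.1389*u^4 + 3.1494*u^3 - 10.6171*u^2 - 0.8302*u + 1.554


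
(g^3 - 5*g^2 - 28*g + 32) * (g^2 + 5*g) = g^5 - 53*g^3 - 108*g^2 + 160*g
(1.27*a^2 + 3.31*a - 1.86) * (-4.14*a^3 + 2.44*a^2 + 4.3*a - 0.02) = -5.2578*a^5 - 10.6046*a^4 + 21.2378*a^3 + 9.6692*a^2 - 8.0642*a + 0.0372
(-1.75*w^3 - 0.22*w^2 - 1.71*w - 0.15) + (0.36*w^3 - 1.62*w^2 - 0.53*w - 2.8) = -1.39*w^3 - 1.84*w^2 - 2.24*w - 2.95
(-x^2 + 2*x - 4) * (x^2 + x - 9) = -x^4 + x^3 + 7*x^2 - 22*x + 36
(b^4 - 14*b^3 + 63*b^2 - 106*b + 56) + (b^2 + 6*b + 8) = b^4 - 14*b^3 + 64*b^2 - 100*b + 64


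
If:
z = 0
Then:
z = 0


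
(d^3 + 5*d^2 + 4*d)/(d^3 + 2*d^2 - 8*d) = (d + 1)/(d - 2)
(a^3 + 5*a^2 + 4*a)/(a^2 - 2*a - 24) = a*(a + 1)/(a - 6)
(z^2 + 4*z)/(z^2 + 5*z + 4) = z/(z + 1)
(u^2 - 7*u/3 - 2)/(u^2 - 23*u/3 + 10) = (3*u^2 - 7*u - 6)/(3*u^2 - 23*u + 30)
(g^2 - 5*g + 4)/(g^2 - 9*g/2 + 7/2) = 2*(g - 4)/(2*g - 7)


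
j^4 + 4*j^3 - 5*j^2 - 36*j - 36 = (j - 3)*(j + 2)^2*(j + 3)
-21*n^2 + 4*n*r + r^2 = (-3*n + r)*(7*n + r)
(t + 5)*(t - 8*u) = t^2 - 8*t*u + 5*t - 40*u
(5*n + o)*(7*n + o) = 35*n^2 + 12*n*o + o^2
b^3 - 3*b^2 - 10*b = b*(b - 5)*(b + 2)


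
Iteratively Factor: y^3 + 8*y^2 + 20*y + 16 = (y + 2)*(y^2 + 6*y + 8) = (y + 2)*(y + 4)*(y + 2)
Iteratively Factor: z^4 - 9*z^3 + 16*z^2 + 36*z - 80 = (z - 2)*(z^3 - 7*z^2 + 2*z + 40) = (z - 2)*(z + 2)*(z^2 - 9*z + 20) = (z - 4)*(z - 2)*(z + 2)*(z - 5)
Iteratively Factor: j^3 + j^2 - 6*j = (j + 3)*(j^2 - 2*j) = (j - 2)*(j + 3)*(j)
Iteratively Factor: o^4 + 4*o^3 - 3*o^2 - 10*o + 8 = (o - 1)*(o^3 + 5*o^2 + 2*o - 8) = (o - 1)*(o + 4)*(o^2 + o - 2) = (o - 1)^2*(o + 4)*(o + 2)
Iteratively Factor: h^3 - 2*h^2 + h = (h - 1)*(h^2 - h) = (h - 1)^2*(h)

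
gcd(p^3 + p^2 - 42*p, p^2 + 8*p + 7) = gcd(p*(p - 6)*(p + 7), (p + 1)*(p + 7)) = p + 7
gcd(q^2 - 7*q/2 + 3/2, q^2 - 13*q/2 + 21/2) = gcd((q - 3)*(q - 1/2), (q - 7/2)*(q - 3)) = q - 3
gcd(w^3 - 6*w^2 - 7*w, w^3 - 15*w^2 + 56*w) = w^2 - 7*w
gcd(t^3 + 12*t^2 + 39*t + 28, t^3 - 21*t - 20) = t^2 + 5*t + 4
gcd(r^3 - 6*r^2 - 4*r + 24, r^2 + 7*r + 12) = 1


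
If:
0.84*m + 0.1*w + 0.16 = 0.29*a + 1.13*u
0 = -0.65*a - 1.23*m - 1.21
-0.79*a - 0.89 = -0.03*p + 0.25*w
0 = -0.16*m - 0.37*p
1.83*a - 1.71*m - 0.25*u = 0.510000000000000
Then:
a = -0.47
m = -0.73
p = 0.32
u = -0.46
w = -2.03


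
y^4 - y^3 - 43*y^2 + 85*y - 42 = (y - 6)*(y - 1)^2*(y + 7)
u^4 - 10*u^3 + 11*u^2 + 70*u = u*(u - 7)*(u - 5)*(u + 2)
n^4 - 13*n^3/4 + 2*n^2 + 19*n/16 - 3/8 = (n - 2)*(n - 3/2)*(n - 1/4)*(n + 1/2)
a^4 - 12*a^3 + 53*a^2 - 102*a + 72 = (a - 4)*(a - 3)^2*(a - 2)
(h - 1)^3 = h^3 - 3*h^2 + 3*h - 1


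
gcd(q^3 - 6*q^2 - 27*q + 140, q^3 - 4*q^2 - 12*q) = 1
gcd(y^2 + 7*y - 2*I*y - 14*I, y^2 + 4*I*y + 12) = y - 2*I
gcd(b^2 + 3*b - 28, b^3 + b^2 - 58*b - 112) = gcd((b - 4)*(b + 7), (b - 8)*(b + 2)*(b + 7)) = b + 7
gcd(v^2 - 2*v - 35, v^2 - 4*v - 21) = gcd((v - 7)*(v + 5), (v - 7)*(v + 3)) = v - 7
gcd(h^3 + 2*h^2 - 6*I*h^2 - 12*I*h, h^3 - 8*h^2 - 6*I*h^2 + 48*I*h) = h^2 - 6*I*h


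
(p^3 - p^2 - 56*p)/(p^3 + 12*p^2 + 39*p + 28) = p*(p - 8)/(p^2 + 5*p + 4)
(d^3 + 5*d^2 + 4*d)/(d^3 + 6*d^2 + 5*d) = (d + 4)/(d + 5)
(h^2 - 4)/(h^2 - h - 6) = (h - 2)/(h - 3)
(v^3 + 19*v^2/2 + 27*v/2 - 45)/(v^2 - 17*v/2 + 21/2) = (v^2 + 11*v + 30)/(v - 7)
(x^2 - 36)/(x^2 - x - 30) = (x + 6)/(x + 5)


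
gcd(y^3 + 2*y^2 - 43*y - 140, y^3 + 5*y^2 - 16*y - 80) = y^2 + 9*y + 20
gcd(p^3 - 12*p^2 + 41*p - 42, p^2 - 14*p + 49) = p - 7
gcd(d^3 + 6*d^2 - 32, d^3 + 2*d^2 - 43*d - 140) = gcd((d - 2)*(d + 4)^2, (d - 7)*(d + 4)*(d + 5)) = d + 4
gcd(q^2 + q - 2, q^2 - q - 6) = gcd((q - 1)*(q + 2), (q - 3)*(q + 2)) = q + 2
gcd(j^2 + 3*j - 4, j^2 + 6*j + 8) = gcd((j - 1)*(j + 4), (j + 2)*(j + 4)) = j + 4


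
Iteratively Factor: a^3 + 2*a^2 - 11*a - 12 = (a - 3)*(a^2 + 5*a + 4) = (a - 3)*(a + 1)*(a + 4)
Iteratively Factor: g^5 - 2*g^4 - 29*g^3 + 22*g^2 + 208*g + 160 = (g + 2)*(g^4 - 4*g^3 - 21*g^2 + 64*g + 80) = (g - 5)*(g + 2)*(g^3 + g^2 - 16*g - 16) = (g - 5)*(g + 2)*(g + 4)*(g^2 - 3*g - 4) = (g - 5)*(g + 1)*(g + 2)*(g + 4)*(g - 4)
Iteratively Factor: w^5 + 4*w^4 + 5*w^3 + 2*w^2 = (w)*(w^4 + 4*w^3 + 5*w^2 + 2*w) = w*(w + 1)*(w^3 + 3*w^2 + 2*w) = w*(w + 1)*(w + 2)*(w^2 + w) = w*(w + 1)^2*(w + 2)*(w)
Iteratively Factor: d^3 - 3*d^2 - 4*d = (d)*(d^2 - 3*d - 4) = d*(d + 1)*(d - 4)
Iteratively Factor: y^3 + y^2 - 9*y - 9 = (y - 3)*(y^2 + 4*y + 3) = (y - 3)*(y + 3)*(y + 1)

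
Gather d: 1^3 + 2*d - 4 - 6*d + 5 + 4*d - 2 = 0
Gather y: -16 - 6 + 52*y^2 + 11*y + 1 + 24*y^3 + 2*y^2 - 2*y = 24*y^3 + 54*y^2 + 9*y - 21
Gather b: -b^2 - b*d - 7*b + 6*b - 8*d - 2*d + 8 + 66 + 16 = -b^2 + b*(-d - 1) - 10*d + 90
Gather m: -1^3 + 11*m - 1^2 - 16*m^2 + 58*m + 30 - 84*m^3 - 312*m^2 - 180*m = -84*m^3 - 328*m^2 - 111*m + 28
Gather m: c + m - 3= c + m - 3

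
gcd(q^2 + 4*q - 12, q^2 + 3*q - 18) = q + 6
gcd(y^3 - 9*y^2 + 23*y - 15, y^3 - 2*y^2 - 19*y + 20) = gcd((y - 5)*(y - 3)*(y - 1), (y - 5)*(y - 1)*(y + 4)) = y^2 - 6*y + 5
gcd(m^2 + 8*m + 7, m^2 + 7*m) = m + 7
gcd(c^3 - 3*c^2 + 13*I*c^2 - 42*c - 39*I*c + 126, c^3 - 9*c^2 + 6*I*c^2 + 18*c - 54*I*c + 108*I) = c^2 + c*(-3 + 6*I) - 18*I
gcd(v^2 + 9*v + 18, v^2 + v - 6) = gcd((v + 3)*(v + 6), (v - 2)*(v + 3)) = v + 3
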